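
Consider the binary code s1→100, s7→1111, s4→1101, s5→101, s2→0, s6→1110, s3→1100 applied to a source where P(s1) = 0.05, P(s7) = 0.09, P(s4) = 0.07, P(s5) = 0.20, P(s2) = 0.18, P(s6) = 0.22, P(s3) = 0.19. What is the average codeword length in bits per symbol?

L̄ = Σ pᵢ·ℓᵢ = 0.05·3 + 0.09·4 + 0.07·4 + 0.20·3 + 0.18·1 + 0.22·4 + 0.19·4 = 3.21 bits/symbol.

3.21 bits/symbol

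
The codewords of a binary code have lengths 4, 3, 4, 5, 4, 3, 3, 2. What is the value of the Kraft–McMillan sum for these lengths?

With common denominator 2^5 = 32: Σ 2^(−ℓᵢ) = 2/32 + 4/32 + 2/32 + 1/32 + 2/32 + 4/32 + 4/32 + 8/32 = 27/32 = 0.84375.

0.84375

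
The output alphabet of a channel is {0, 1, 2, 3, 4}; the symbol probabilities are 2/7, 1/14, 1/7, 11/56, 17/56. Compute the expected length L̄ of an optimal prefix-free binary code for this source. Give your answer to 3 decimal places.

Repeatedly combine the two least-probable nodes; the expected code length is the sum of the merged weights.
merge 1/14 + 1/7 → 3/14
merge 11/56 + 3/14 → 23/56
merge 2/7 + 17/56 → 33/56
merge 23/56 + 33/56 → 1
L = 3/14 + 23/56 + 33/56 + 1 = 31/14 ≈ 2.214 bits/symbol.

2.214 bits/symbol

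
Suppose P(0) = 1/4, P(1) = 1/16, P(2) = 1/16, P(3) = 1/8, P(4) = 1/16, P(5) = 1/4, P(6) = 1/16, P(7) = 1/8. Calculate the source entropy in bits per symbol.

Each probability is a power of 1/2, so log₂(1/p) is an integer.
H = Σ p·log₂(1/p) = 1/4·2 + 1/16·4 + 1/16·4 + 1/8·3 + 1/16·4 + 1/4·2 + 1/16·4 + 1/8·3 = 2.75 bits.

2.75 bits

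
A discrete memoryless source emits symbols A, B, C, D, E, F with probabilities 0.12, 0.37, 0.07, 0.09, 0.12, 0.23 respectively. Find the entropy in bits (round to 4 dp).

2.3337 bits

H = −Σ pᵢ log₂ pᵢ.
−0.12·log₂(0.12) = 0.3671
−0.37·log₂(0.37) = 0.5307
−0.07·log₂(0.07) = 0.2686
−0.09·log₂(0.09) = 0.3127
−0.12·log₂(0.12) = 0.3671
−0.23·log₂(0.23) = 0.4877
Sum ≈ 2.3337 → 2.3337 bits.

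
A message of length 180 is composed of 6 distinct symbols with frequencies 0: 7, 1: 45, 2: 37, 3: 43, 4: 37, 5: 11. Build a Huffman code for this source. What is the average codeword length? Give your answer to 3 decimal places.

Probabilities are the counts divided by 180.
Repeatedly combine the two least-probable nodes; the expected code length is the sum of the merged weights.
merge 7/180 + 11/180 → 1/10
merge 1/10 + 37/180 → 11/36
merge 37/180 + 43/180 → 4/9
merge 1/4 + 11/36 → 5/9
merge 4/9 + 5/9 → 1
L = 1/10 + 11/36 + 4/9 + 5/9 + 1 = 433/180 ≈ 2.406 bits/symbol.

2.406 bits/symbol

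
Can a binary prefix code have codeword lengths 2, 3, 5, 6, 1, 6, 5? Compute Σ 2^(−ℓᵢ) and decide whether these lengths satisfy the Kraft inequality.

0.96875; yes

With common denominator 2^6 = 64: Σ 2^(−ℓᵢ) = 16/64 + 8/64 + 2/64 + 1/64 + 32/64 + 1/64 + 2/64 = 62/64 = 0.96875.
Kraft's inequality requires Σ ≤ 1; here Σ = 0.96875 ≤ 1, so such a prefix code exists.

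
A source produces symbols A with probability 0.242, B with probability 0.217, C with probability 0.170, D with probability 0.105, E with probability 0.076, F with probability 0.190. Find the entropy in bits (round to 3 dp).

2.487 bits

H = −Σ pᵢ log₂ pᵢ.
−0.242·log₂(0.242) = 0.4954
−0.217·log₂(0.217) = 0.4783
−0.170·log₂(0.170) = 0.4346
−0.105·log₂(0.105) = 0.3414
−0.076·log₂(0.076) = 0.2826
−0.190·log₂(0.190) = 0.4552
Sum ≈ 2.4875 → 2.487 bits.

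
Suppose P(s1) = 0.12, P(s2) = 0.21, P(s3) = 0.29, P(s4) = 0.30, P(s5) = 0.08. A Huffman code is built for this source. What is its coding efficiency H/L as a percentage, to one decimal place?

98.7%

Entropy H = −Σ p log₂ p ≈ 2.1704 bits.
Huffman merges: 2/25+3/25→1/5; 1/5+21/100→41/100; 29/100+3/10→59/100; 41/100+59/100→1. L = 11/5 ≈ 2.2000.
Efficiency = H/L = 2.1704/2.2000 = 98.7%.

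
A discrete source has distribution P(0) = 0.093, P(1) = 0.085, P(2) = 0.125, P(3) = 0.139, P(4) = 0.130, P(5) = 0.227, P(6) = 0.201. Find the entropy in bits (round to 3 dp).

2.725 bits

H = −Σ pᵢ log₂ pᵢ.
−0.093·log₂(0.093) = 0.3187
−0.085·log₂(0.085) = 0.3023
−0.125·log₂(0.125) = 0.3750
−0.139·log₂(0.139) = 0.3957
−0.130·log₂(0.130) = 0.3826
−0.227·log₂(0.227) = 0.4856
−0.201·log₂(0.201) = 0.4653
Sum ≈ 2.7252 → 2.725 bits.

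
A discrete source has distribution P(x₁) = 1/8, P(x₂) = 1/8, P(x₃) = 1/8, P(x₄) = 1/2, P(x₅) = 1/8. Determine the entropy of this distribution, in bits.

2 bits

Each probability is a power of 1/2, so log₂(1/p) is an integer.
H = Σ p·log₂(1/p) = 1/8·3 + 1/8·3 + 1/8·3 + 1/2·1 + 1/8·3 = 2 bits.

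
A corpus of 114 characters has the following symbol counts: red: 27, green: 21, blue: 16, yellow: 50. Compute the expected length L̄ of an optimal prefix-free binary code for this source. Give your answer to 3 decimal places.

1.886 bits/symbol

Probabilities are the counts divided by 114.
Repeatedly combine the two least-probable nodes; the expected code length is the sum of the merged weights.
merge 8/57 + 7/38 → 37/114
merge 9/38 + 37/114 → 32/57
merge 25/57 + 32/57 → 1
L = 37/114 + 32/57 + 1 = 215/114 ≈ 1.886 bits/symbol.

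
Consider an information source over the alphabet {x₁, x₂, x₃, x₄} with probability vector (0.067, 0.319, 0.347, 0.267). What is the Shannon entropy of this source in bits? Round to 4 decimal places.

1.8256 bits

H = −Σ pᵢ log₂ pᵢ.
−0.067·log₂(0.067) = 0.2613
−0.319·log₂(0.319) = 0.5258
−0.347·log₂(0.347) = 0.5299
−0.267·log₂(0.267) = 0.5087
Sum ≈ 1.8256 → 1.8256 bits.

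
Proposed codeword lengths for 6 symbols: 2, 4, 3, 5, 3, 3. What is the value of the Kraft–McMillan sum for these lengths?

With common denominator 2^5 = 32: Σ 2^(−ℓᵢ) = 8/32 + 2/32 + 4/32 + 1/32 + 4/32 + 4/32 = 23/32 = 0.71875.

0.71875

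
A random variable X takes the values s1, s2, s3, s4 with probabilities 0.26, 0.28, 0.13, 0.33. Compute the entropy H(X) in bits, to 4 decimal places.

H = −Σ pᵢ log₂ pᵢ.
−0.26·log₂(0.26) = 0.5053
−0.28·log₂(0.28) = 0.5142
−0.13·log₂(0.13) = 0.3826
−0.33·log₂(0.33) = 0.5278
Sum ≈ 1.9300 → 1.9300 bits.

1.9300 bits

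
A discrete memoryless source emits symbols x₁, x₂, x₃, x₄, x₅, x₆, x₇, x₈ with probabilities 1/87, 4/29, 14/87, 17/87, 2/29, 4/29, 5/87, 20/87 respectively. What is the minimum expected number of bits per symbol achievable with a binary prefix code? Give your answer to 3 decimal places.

Repeatedly combine the two least-probable nodes; the expected code length is the sum of the merged weights.
merge 1/87 + 5/87 → 2/29
merge 2/29 + 2/29 → 4/29
merge 4/29 + 4/29 → 8/29
merge 4/29 + 14/87 → 26/87
merge 17/87 + 20/87 → 37/87
merge 8/29 + 26/87 → 50/87
merge 37/87 + 50/87 → 1
L = 2/29 + 4/29 + 8/29 + 26/87 + 37/87 + 50/87 + 1 = 242/87 ≈ 2.782 bits/symbol.

2.782 bits/symbol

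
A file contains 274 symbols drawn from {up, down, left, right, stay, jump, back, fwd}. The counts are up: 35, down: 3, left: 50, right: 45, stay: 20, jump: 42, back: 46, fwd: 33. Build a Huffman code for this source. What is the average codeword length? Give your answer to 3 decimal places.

2.901 bits/symbol

Probabilities are the counts divided by 274.
Repeatedly combine the two least-probable nodes; the expected code length is the sum of the merged weights.
merge 3/274 + 10/137 → 23/274
merge 23/274 + 33/274 → 28/137
merge 35/274 + 21/137 → 77/274
merge 45/274 + 23/137 → 91/274
merge 25/137 + 28/137 → 53/137
merge 77/274 + 91/274 → 84/137
merge 53/137 + 84/137 → 1
L = 23/274 + 28/137 + 77/274 + 91/274 + 53/137 + 84/137 + 1 = 795/274 ≈ 2.901 bits/symbol.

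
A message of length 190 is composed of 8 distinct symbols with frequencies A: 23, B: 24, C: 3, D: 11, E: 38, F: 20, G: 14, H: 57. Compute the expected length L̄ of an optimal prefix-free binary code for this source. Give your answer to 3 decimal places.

Probabilities are the counts divided by 190.
Repeatedly combine the two least-probable nodes; the expected code length is the sum of the merged weights.
merge 3/190 + 11/190 → 7/95
merge 7/95 + 7/95 → 14/95
merge 2/19 + 23/190 → 43/190
merge 12/95 + 14/95 → 26/95
merge 1/5 + 43/190 → 81/190
merge 26/95 + 3/10 → 109/190
merge 81/190 + 109/190 → 1
L = 7/95 + 14/95 + 43/190 + 26/95 + 81/190 + 109/190 + 1 = 517/190 ≈ 2.721 bits/symbol.

2.721 bits/symbol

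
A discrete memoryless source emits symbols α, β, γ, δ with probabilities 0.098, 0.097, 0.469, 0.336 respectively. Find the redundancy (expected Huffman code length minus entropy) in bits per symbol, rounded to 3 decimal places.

Entropy H = −Σ p log₂ p ≈ 1.6959 bits.
Huffman merges: 97/1000+49/500→39/200; 39/200+42/125→531/1000; 469/1000+531/1000→1. L = 863/500 ≈ 1.7260.
L − H = 1.7260 − 1.6959 = 0.030 bits.

0.030 bits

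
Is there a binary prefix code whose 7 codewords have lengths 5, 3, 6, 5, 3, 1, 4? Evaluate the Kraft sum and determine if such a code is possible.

With common denominator 2^6 = 64: Σ 2^(−ℓᵢ) = 2/64 + 8/64 + 1/64 + 2/64 + 8/64 + 32/64 + 4/64 = 57/64 = 0.890625.
Kraft's inequality requires Σ ≤ 1; here Σ = 0.890625 ≤ 1, so such a prefix code exists.

0.890625; yes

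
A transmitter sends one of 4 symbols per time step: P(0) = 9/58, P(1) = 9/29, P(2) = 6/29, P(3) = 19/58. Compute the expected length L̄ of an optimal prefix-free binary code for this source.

2 bits/symbol

Repeatedly combine the two least-probable nodes; the expected code length is the sum of the merged weights.
merge 9/58 + 6/29 → 21/58
merge 9/29 + 19/58 → 37/58
merge 21/58 + 37/58 → 1
L = 21/58 + 37/58 + 1 = 2 bits/symbol.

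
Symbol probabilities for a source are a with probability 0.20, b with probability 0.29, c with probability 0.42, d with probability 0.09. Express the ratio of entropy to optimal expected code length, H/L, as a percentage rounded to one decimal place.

Entropy H = −Σ p log₂ p ≈ 1.8206 bits.
Huffman merges: 9/100+1/5→29/100; 29/100+29/100→29/50; 21/50+29/50→1. L = 187/100 ≈ 1.8700.
Efficiency = H/L = 1.8206/1.8700 = 97.4%.

97.4%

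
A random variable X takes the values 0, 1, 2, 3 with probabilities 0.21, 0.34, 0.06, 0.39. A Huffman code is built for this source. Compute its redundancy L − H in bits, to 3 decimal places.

0.105 bits

Entropy H = −Σ p log₂ p ≈ 1.7753 bits.
Huffman merges: 3/50+21/100→27/100; 27/100+17/50→61/100; 39/100+61/100→1. L = 47/25 ≈ 1.8800.
L − H = 1.8800 − 1.7753 = 0.105 bits.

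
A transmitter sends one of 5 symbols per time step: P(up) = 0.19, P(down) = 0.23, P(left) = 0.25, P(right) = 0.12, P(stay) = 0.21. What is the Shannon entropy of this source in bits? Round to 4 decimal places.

H = −Σ pᵢ log₂ pᵢ.
−0.19·log₂(0.19) = 0.4552
−0.23·log₂(0.23) = 0.4877
−0.25·log₂(0.25) = 0.5000
−0.12·log₂(0.12) = 0.3671
−0.21·log₂(0.21) = 0.4728
Sum ≈ 2.2828 → 2.2828 bits.

2.2828 bits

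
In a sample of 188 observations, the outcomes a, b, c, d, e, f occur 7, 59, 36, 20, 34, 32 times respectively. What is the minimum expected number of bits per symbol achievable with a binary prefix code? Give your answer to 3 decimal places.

2.457 bits/symbol

Probabilities are the counts divided by 188.
Repeatedly combine the two least-probable nodes; the expected code length is the sum of the merged weights.
merge 7/188 + 5/47 → 27/188
merge 27/188 + 8/47 → 59/188
merge 17/94 + 9/47 → 35/94
merge 59/188 + 59/188 → 59/94
merge 35/94 + 59/94 → 1
L = 27/188 + 59/188 + 35/94 + 59/94 + 1 = 231/94 ≈ 2.457 bits/symbol.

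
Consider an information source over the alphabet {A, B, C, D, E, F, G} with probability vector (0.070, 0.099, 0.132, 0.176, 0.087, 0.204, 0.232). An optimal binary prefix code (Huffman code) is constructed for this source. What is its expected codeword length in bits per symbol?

2.721 bits/symbol

Repeatedly combine the two least-probable nodes; the expected code length is the sum of the merged weights.
merge 7/100 + 87/1000 → 157/1000
merge 99/1000 + 33/250 → 231/1000
merge 157/1000 + 22/125 → 333/1000
merge 51/250 + 231/1000 → 87/200
merge 29/125 + 333/1000 → 113/200
merge 87/200 + 113/200 → 1
L = 157/1000 + 231/1000 + 333/1000 + 87/200 + 113/200 + 1 = 2721/1000 = 2.721 bits/symbol.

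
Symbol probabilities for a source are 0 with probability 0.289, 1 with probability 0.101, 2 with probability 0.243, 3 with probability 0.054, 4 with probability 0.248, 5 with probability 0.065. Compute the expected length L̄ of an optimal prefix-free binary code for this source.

Repeatedly combine the two least-probable nodes; the expected code length is the sum of the merged weights.
merge 27/500 + 13/200 → 119/1000
merge 101/1000 + 119/1000 → 11/50
merge 11/50 + 243/1000 → 463/1000
merge 31/125 + 289/1000 → 537/1000
merge 463/1000 + 537/1000 → 1
L = 119/1000 + 11/50 + 463/1000 + 537/1000 + 1 = 2339/1000 = 2.339 bits/symbol.

2.339 bits/symbol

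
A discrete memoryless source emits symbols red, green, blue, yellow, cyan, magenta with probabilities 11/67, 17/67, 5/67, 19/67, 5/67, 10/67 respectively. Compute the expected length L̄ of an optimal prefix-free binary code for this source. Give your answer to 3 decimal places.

2.448 bits/symbol

Repeatedly combine the two least-probable nodes; the expected code length is the sum of the merged weights.
merge 5/67 + 5/67 → 10/67
merge 10/67 + 10/67 → 20/67
merge 11/67 + 17/67 → 28/67
merge 19/67 + 20/67 → 39/67
merge 28/67 + 39/67 → 1
L = 10/67 + 20/67 + 28/67 + 39/67 + 1 = 164/67 ≈ 2.448 bits/symbol.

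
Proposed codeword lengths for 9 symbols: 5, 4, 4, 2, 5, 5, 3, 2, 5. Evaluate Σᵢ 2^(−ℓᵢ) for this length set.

With common denominator 2^5 = 32: Σ 2^(−ℓᵢ) = 1/32 + 2/32 + 2/32 + 8/32 + 1/32 + 1/32 + 4/32 + 8/32 + 1/32 = 28/32 = 0.875.

0.875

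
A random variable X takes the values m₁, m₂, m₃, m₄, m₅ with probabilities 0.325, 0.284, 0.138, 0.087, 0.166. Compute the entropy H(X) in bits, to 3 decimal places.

H = −Σ pᵢ log₂ pᵢ.
−0.325·log₂(0.325) = 0.5270
−0.284·log₂(0.284) = 0.5158
−0.138·log₂(0.138) = 0.3943
−0.087·log₂(0.087) = 0.3065
−0.166·log₂(0.166) = 0.4301
Sum ≈ 2.1736 → 2.174 bits.

2.174 bits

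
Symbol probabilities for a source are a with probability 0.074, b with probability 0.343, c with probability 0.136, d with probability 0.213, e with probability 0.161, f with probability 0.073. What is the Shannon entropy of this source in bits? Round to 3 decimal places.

2.374 bits

H = −Σ pᵢ log₂ pᵢ.
−0.074·log₂(0.074) = 0.2780
−0.343·log₂(0.343) = 0.5295
−0.136·log₂(0.136) = 0.3915
−0.213·log₂(0.213) = 0.4752
−0.161·log₂(0.161) = 0.4242
−0.073·log₂(0.073) = 0.2756
Sum ≈ 2.3740 → 2.374 bits.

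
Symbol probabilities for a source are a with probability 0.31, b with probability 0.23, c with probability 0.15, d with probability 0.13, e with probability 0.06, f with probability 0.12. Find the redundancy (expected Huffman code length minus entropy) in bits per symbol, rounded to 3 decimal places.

Entropy H = −Σ p log₂ p ≈ 2.4153 bits.
Huffman merges: 3/50+3/25→9/50; 13/100+3/20→7/25; 9/50+23/100→41/100; 7/25+31/100→59/100; 41/100+59/100→1. L = 123/50 ≈ 2.4600.
L − H = 2.4600 − 2.4153 = 0.045 bits.

0.045 bits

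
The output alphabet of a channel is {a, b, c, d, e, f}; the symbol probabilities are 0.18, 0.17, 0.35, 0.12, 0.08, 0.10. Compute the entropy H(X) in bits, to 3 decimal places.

H = −Σ pᵢ log₂ pᵢ.
−0.18·log₂(0.18) = 0.4453
−0.17·log₂(0.17) = 0.4346
−0.35·log₂(0.35) = 0.5301
−0.12·log₂(0.12) = 0.3671
−0.08·log₂(0.08) = 0.2915
−0.10·log₂(0.10) = 0.3322
Sum ≈ 2.4008 → 2.401 bits.

2.401 bits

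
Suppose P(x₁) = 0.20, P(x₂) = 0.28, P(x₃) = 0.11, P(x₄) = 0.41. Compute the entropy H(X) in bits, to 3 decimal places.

1.856 bits

H = −Σ pᵢ log₂ pᵢ.
−0.20·log₂(0.20) = 0.4644
−0.28·log₂(0.28) = 0.5142
−0.11·log₂(0.11) = 0.3503
−0.41·log₂(0.41) = 0.5274
Sum ≈ 1.8563 → 1.856 bits.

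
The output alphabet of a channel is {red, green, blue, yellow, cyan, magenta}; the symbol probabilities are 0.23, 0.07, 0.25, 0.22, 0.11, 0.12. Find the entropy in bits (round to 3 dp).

2.454 bits

H = −Σ pᵢ log₂ pᵢ.
−0.23·log₂(0.23) = 0.4877
−0.07·log₂(0.07) = 0.2686
−0.25·log₂(0.25) = 0.5000
−0.22·log₂(0.22) = 0.4806
−0.11·log₂(0.11) = 0.3503
−0.12·log₂(0.12) = 0.3671
Sum ≈ 2.4542 → 2.454 bits.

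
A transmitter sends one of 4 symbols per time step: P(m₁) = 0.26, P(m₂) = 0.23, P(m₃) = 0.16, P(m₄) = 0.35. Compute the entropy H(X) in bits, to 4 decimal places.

1.9461 bits

H = −Σ pᵢ log₂ pᵢ.
−0.26·log₂(0.26) = 0.5053
−0.23·log₂(0.23) = 0.4877
−0.16·log₂(0.16) = 0.4230
−0.35·log₂(0.35) = 0.5301
Sum ≈ 1.9461 → 1.9461 bits.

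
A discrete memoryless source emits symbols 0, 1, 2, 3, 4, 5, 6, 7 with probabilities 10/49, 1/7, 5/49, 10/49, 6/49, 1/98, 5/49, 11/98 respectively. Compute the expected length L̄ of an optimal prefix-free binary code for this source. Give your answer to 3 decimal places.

2.908 bits/symbol

Repeatedly combine the two least-probable nodes; the expected code length is the sum of the merged weights.
merge 1/98 + 5/49 → 11/98
merge 5/49 + 11/98 → 3/14
merge 11/98 + 6/49 → 23/98
merge 1/7 + 10/49 → 17/49
merge 10/49 + 3/14 → 41/98
merge 23/98 + 17/49 → 57/98
merge 41/98 + 57/98 → 1
L = 11/98 + 3/14 + 23/98 + 17/49 + 41/98 + 57/98 + 1 = 285/98 ≈ 2.908 bits/symbol.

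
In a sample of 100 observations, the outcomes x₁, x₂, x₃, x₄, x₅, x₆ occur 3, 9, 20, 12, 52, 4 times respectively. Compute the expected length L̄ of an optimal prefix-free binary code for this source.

1.99 bits/symbol

Probabilities are the counts divided by 100.
Repeatedly combine the two least-probable nodes; the expected code length is the sum of the merged weights.
merge 3/100 + 1/25 → 7/100
merge 7/100 + 9/100 → 4/25
merge 3/25 + 4/25 → 7/25
merge 1/5 + 7/25 → 12/25
merge 12/25 + 13/25 → 1
L = 7/100 + 4/25 + 7/25 + 12/25 + 1 = 199/100 = 1.99 bits/symbol.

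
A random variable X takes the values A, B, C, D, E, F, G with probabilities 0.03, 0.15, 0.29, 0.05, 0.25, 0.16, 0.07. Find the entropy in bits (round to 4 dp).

H = −Σ pᵢ log₂ pᵢ.
−0.03·log₂(0.03) = 0.1518
−0.15·log₂(0.15) = 0.4105
−0.29·log₂(0.29) = 0.5179
−0.05·log₂(0.05) = 0.2161
−0.25·log₂(0.25) = 0.5000
−0.16·log₂(0.16) = 0.4230
−0.07·log₂(0.07) = 0.2686
Sum ≈ 2.4879 → 2.4879 bits.

2.4879 bits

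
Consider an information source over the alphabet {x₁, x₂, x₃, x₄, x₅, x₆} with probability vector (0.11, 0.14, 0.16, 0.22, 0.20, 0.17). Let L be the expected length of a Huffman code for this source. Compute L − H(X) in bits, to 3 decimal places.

Entropy H = −Σ p log₂ p ≈ 2.5500 bits.
Huffman merges: 11/100+7/50→1/4; 4/25+17/100→33/100; 1/5+11/50→21/50; 1/4+33/100→29/50; 21/50+29/50→1. L = 129/50 ≈ 2.5800.
L − H = 2.5800 − 2.5500 = 0.030 bits.

0.030 bits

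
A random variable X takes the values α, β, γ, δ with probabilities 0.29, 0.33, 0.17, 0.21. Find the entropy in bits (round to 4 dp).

1.9531 bits

H = −Σ pᵢ log₂ pᵢ.
−0.29·log₂(0.29) = 0.5179
−0.33·log₂(0.33) = 0.5278
−0.17·log₂(0.17) = 0.4346
−0.21·log₂(0.21) = 0.4728
Sum ≈ 1.9531 → 1.9531 bits.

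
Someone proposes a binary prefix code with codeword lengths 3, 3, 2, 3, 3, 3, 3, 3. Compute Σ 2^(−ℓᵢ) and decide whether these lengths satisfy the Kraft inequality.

1.125; no

With common denominator 2^3 = 8: Σ 2^(−ℓᵢ) = 1/8 + 1/8 + 2/8 + 1/8 + 1/8 + 1/8 + 1/8 + 1/8 = 9/8 = 1.125.
Kraft's inequality requires Σ ≤ 1; here Σ = 1.125 > 1, so no such prefix code exists.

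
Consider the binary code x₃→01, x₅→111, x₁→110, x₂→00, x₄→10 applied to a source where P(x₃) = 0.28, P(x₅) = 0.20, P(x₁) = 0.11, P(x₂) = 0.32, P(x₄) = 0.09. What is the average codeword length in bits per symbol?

L̄ = Σ pᵢ·ℓᵢ = 0.28·2 + 0.20·3 + 0.11·3 + 0.32·2 + 0.09·2 = 2.31 bits/symbol.

2.31 bits/symbol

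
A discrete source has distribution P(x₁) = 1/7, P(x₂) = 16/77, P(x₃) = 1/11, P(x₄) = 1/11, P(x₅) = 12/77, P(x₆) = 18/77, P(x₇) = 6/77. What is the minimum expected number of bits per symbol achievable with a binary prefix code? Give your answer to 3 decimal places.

2.727 bits/symbol

Repeatedly combine the two least-probable nodes; the expected code length is the sum of the merged weights.
merge 6/77 + 1/11 → 13/77
merge 1/11 + 1/7 → 18/77
merge 12/77 + 13/77 → 25/77
merge 16/77 + 18/77 → 34/77
merge 18/77 + 25/77 → 43/77
merge 34/77 + 43/77 → 1
L = 13/77 + 18/77 + 25/77 + 34/77 + 43/77 + 1 = 30/11 ≈ 2.727 bits/symbol.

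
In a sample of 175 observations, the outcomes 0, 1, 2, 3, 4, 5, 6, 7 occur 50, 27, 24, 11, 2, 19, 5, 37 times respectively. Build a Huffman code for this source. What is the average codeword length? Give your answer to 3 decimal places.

Probabilities are the counts divided by 175.
Repeatedly combine the two least-probable nodes; the expected code length is the sum of the merged weights.
merge 2/175 + 1/35 → 1/25
merge 1/25 + 11/175 → 18/175
merge 18/175 + 19/175 → 37/175
merge 24/175 + 27/175 → 51/175
merge 37/175 + 37/175 → 74/175
merge 2/7 + 51/175 → 101/175
merge 74/175 + 101/175 → 1
L = 1/25 + 18/175 + 37/175 + 51/175 + 74/175 + 101/175 + 1 = 463/175 ≈ 2.646 bits/symbol.

2.646 bits/symbol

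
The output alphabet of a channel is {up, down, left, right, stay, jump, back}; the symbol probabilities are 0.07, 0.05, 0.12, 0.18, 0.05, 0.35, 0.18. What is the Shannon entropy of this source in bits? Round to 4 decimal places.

2.4885 bits

H = −Σ pᵢ log₂ pᵢ.
−0.07·log₂(0.07) = 0.2686
−0.05·log₂(0.05) = 0.2161
−0.12·log₂(0.12) = 0.3671
−0.18·log₂(0.18) = 0.4453
−0.05·log₂(0.05) = 0.2161
−0.35·log₂(0.35) = 0.5301
−0.18·log₂(0.18) = 0.4453
Sum ≈ 2.4885 → 2.4885 bits.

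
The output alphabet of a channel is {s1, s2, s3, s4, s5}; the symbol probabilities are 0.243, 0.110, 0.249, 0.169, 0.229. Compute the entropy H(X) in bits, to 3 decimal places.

H = −Σ pᵢ log₂ pᵢ.
−0.243·log₂(0.243) = 0.4960
−0.110·log₂(0.110) = 0.3503
−0.249·log₂(0.249) = 0.4994
−0.169·log₂(0.169) = 0.4335
−0.229·log₂(0.229) = 0.4870
Sum ≈ 2.2661 → 2.266 bits.

2.266 bits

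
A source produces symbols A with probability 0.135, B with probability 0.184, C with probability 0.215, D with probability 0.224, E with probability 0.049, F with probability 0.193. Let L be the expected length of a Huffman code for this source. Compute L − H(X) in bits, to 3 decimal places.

Entropy H = −Σ p log₂ p ≈ 2.4709 bits.
Huffman merges: 49/1000+27/200→23/125; 23/125+23/125→46/125; 193/1000+43/200→51/125; 28/125+46/125→74/125; 51/125+74/125→1. L = 319/125 ≈ 2.5520.
L − H = 2.5520 − 2.4709 = 0.081 bits.

0.081 bits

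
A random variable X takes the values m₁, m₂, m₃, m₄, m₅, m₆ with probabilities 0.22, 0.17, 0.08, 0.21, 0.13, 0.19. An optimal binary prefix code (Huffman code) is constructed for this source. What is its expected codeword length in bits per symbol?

Repeatedly combine the two least-probable nodes; the expected code length is the sum of the merged weights.
merge 2/25 + 13/100 → 21/100
merge 17/100 + 19/100 → 9/25
merge 21/100 + 21/100 → 21/50
merge 11/50 + 9/25 → 29/50
merge 21/50 + 29/50 → 1
L = 21/100 + 9/25 + 21/50 + 29/50 + 1 = 257/100 = 2.57 bits/symbol.

2.57 bits/symbol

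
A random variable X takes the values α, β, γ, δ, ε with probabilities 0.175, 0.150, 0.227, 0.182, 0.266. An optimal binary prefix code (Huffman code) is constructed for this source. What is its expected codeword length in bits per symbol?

Repeatedly combine the two least-probable nodes; the expected code length is the sum of the merged weights.
merge 3/20 + 7/40 → 13/40
merge 91/500 + 227/1000 → 409/1000
merge 133/500 + 13/40 → 591/1000
merge 409/1000 + 591/1000 → 1
L = 13/40 + 409/1000 + 591/1000 + 1 = 93/40 = 2.325 bits/symbol.

2.325 bits/symbol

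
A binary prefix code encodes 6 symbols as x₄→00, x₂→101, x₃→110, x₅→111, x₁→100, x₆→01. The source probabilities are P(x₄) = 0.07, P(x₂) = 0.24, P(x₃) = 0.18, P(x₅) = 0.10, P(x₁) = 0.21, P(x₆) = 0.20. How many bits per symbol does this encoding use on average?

L̄ = Σ pᵢ·ℓᵢ = 0.07·2 + 0.24·3 + 0.18·3 + 0.10·3 + 0.21·3 + 0.20·2 = 2.73 bits/symbol.

2.73 bits/symbol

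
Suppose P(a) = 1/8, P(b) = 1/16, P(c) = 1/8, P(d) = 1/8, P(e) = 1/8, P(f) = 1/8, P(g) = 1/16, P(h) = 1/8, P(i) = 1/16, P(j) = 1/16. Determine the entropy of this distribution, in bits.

Each probability is a power of 1/2, so log₂(1/p) is an integer.
H = Σ p·log₂(1/p) = 1/8·3 + 1/16·4 + 1/8·3 + 1/8·3 + 1/8·3 + 1/8·3 + 1/16·4 + 1/8·3 + 1/16·4 + 1/16·4 = 3.25 bits.

3.25 bits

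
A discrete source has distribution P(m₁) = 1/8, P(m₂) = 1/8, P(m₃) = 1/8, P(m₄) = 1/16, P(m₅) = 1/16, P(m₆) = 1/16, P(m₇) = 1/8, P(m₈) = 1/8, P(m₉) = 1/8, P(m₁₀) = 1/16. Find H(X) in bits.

Each probability is a power of 1/2, so log₂(1/p) is an integer.
H = Σ p·log₂(1/p) = 1/8·3 + 1/8·3 + 1/8·3 + 1/16·4 + 1/16·4 + 1/16·4 + 1/8·3 + 1/8·3 + 1/8·3 + 1/16·4 = 3.25 bits.

3.25 bits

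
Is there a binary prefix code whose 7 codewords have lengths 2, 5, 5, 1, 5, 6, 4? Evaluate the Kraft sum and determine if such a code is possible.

With common denominator 2^6 = 64: Σ 2^(−ℓᵢ) = 16/64 + 2/64 + 2/64 + 32/64 + 2/64 + 1/64 + 4/64 = 59/64 = 0.921875.
Kraft's inequality requires Σ ≤ 1; here Σ = 0.921875 ≤ 1, so such a prefix code exists.

0.921875; yes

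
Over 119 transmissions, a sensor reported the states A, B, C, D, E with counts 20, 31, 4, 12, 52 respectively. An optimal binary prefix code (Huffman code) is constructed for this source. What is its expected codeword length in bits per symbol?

Probabilities are the counts divided by 119.
Repeatedly combine the two least-probable nodes; the expected code length is the sum of the merged weights.
merge 4/119 + 12/119 → 16/119
merge 16/119 + 20/119 → 36/119
merge 31/119 + 36/119 → 67/119
merge 52/119 + 67/119 → 1
L = 16/119 + 36/119 + 67/119 + 1 = 2 bits/symbol.

2 bits/symbol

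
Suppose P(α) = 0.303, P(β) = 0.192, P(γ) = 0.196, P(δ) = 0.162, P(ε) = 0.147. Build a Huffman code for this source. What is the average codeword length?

Repeatedly combine the two least-probable nodes; the expected code length is the sum of the merged weights.
merge 147/1000 + 81/500 → 309/1000
merge 24/125 + 49/250 → 97/250
merge 303/1000 + 309/1000 → 153/250
merge 97/250 + 153/250 → 1
L = 309/1000 + 97/250 + 153/250 + 1 = 2309/1000 = 2.309 bits/symbol.

2.309 bits/symbol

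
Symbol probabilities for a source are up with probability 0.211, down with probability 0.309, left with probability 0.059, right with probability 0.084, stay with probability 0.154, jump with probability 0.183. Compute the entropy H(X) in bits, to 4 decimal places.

2.4023 bits

H = −Σ pᵢ log₂ pᵢ.
−0.211·log₂(0.211) = 0.4736
−0.309·log₂(0.309) = 0.5235
−0.059·log₂(0.059) = 0.2409
−0.084·log₂(0.084) = 0.3002
−0.154·log₂(0.154) = 0.4156
−0.183·log₂(0.183) = 0.4484
Sum ≈ 2.4023 → 2.4023 bits.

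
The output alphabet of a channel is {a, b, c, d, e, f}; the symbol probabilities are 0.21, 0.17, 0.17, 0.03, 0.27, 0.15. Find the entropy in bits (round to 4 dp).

2.4143 bits

H = −Σ pᵢ log₂ pᵢ.
−0.21·log₂(0.21) = 0.4728
−0.17·log₂(0.17) = 0.4346
−0.17·log₂(0.17) = 0.4346
−0.03·log₂(0.03) = 0.1518
−0.27·log₂(0.27) = 0.5100
−0.15·log₂(0.15) = 0.4105
Sum ≈ 2.4143 → 2.4143 bits.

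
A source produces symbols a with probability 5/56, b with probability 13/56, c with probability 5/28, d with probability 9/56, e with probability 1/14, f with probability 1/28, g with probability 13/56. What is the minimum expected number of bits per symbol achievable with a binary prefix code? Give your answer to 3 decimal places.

2.643 bits/symbol

Repeatedly combine the two least-probable nodes; the expected code length is the sum of the merged weights.
merge 1/28 + 1/14 → 3/28
merge 5/56 + 3/28 → 11/56
merge 9/56 + 5/28 → 19/56
merge 11/56 + 13/56 → 3/7
merge 13/56 + 19/56 → 4/7
merge 3/7 + 4/7 → 1
L = 3/28 + 11/56 + 19/56 + 3/7 + 4/7 + 1 = 37/14 ≈ 2.643 bits/symbol.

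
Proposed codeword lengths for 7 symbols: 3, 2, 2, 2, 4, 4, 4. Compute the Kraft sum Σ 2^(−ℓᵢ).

1.0625

With common denominator 2^4 = 16: Σ 2^(−ℓᵢ) = 2/16 + 4/16 + 4/16 + 4/16 + 1/16 + 1/16 + 1/16 = 17/16 = 1.0625.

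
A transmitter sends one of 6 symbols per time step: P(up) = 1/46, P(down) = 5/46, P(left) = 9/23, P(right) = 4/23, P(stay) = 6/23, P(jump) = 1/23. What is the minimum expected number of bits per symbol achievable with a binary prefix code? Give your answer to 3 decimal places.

Repeatedly combine the two least-probable nodes; the expected code length is the sum of the merged weights.
merge 1/46 + 1/23 → 3/46
merge 3/46 + 5/46 → 4/23
merge 4/23 + 4/23 → 8/23
merge 6/23 + 8/23 → 14/23
merge 9/23 + 14/23 → 1
L = 3/46 + 4/23 + 8/23 + 14/23 + 1 = 101/46 ≈ 2.196 bits/symbol.

2.196 bits/symbol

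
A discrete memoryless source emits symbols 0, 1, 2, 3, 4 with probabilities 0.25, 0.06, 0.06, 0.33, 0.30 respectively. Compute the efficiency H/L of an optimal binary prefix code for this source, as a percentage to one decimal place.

Entropy H = −Σ p log₂ p ≈ 2.0360 bits.
Huffman merges: 3/50+3/50→3/25; 3/25+1/4→37/100; 3/10+33/100→63/100; 37/100+63/100→1. L = 53/25 ≈ 2.1200.
Efficiency = H/L = 2.0360/2.1200 = 96.0%.

96.0%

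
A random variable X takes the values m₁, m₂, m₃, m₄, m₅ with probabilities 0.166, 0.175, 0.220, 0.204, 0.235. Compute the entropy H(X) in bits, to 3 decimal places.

2.310 bits

H = −Σ pᵢ log₂ pᵢ.
−0.166·log₂(0.166) = 0.4301
−0.175·log₂(0.175) = 0.4401
−0.220·log₂(0.220) = 0.4806
−0.204·log₂(0.204) = 0.4678
−0.235·log₂(0.235) = 0.4910
Sum ≈ 2.3095 → 2.310 bits.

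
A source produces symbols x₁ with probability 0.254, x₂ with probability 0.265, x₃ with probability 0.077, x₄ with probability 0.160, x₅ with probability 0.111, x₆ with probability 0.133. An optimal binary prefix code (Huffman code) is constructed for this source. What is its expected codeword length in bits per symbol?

Repeatedly combine the two least-probable nodes; the expected code length is the sum of the merged weights.
merge 77/1000 + 111/1000 → 47/250
merge 133/1000 + 4/25 → 293/1000
merge 47/250 + 127/500 → 221/500
merge 53/200 + 293/1000 → 279/500
merge 221/500 + 279/500 → 1
L = 47/250 + 293/1000 + 221/500 + 279/500 + 1 = 2481/1000 = 2.481 bits/symbol.

2.481 bits/symbol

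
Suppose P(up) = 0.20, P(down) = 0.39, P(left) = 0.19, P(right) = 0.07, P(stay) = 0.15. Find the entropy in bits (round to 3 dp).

H = −Σ pᵢ log₂ pᵢ.
−0.20·log₂(0.20) = 0.4644
−0.39·log₂(0.39) = 0.5298
−0.19·log₂(0.19) = 0.4552
−0.07·log₂(0.07) = 0.2686
−0.15·log₂(0.15) = 0.4105
Sum ≈ 2.1285 → 2.129 bits.

2.129 bits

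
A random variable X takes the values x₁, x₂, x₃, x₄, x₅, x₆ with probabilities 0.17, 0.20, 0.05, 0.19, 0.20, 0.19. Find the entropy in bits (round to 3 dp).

H = −Σ pᵢ log₂ pᵢ.
−0.17·log₂(0.17) = 0.4346
−0.20·log₂(0.20) = 0.4644
−0.05·log₂(0.05) = 0.2161
−0.19·log₂(0.19) = 0.4552
−0.20·log₂(0.20) = 0.4644
−0.19·log₂(0.19) = 0.4552
Sum ≈ 2.4899 → 2.490 bits.

2.490 bits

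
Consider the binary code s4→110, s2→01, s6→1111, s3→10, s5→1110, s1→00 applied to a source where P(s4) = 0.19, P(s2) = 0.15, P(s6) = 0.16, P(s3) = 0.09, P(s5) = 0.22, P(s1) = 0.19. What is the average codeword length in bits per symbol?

L̄ = Σ pᵢ·ℓᵢ = 0.19·3 + 0.15·2 + 0.16·4 + 0.09·2 + 0.22·4 + 0.19·2 = 2.95 bits/symbol.

2.95 bits/symbol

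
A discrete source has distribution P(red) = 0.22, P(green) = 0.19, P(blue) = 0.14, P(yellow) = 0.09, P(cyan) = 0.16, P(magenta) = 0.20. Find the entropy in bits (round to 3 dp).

H = −Σ pᵢ log₂ pᵢ.
−0.22·log₂(0.22) = 0.4806
−0.19·log₂(0.19) = 0.4552
−0.14·log₂(0.14) = 0.3971
−0.09·log₂(0.09) = 0.3127
−0.16·log₂(0.16) = 0.4230
−0.20·log₂(0.20) = 0.4644
Sum ≈ 2.5330 → 2.533 bits.

2.533 bits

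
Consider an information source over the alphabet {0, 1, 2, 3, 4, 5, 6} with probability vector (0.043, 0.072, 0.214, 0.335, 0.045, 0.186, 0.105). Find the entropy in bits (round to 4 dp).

2.4671 bits

H = −Σ pᵢ log₂ pᵢ.
−0.043·log₂(0.043) = 0.1952
−0.072·log₂(0.072) = 0.2733
−0.214·log₂(0.214) = 0.4760
−0.335·log₂(0.335) = 0.5286
−0.045·log₂(0.045) = 0.2013
−0.186·log₂(0.186) = 0.4514
−0.105·log₂(0.105) = 0.3414
Sum ≈ 2.4671 → 2.4671 bits.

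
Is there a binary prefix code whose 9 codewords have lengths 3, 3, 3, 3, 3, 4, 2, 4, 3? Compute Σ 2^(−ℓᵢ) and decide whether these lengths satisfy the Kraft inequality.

With common denominator 2^4 = 16: Σ 2^(−ℓᵢ) = 2/16 + 2/16 + 2/16 + 2/16 + 2/16 + 1/16 + 4/16 + 1/16 + 2/16 = 18/16 = 1.125.
Kraft's inequality requires Σ ≤ 1; here Σ = 1.125 > 1, so no such prefix code exists.

1.125; no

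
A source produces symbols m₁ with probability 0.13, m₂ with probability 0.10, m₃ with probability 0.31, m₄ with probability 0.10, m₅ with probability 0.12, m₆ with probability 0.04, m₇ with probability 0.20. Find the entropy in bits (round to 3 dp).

2.588 bits

H = −Σ pᵢ log₂ pᵢ.
−0.13·log₂(0.13) = 0.3826
−0.10·log₂(0.10) = 0.3322
−0.31·log₂(0.31) = 0.5238
−0.10·log₂(0.10) = 0.3322
−0.12·log₂(0.12) = 0.3671
−0.04·log₂(0.04) = 0.1858
−0.20·log₂(0.20) = 0.4644
Sum ≈ 2.5880 → 2.588 bits.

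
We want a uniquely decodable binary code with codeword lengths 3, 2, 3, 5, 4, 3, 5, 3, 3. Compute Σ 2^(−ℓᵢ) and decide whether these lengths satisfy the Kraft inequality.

With common denominator 2^5 = 32: Σ 2^(−ℓᵢ) = 4/32 + 8/32 + 4/32 + 1/32 + 2/32 + 4/32 + 1/32 + 4/32 + 4/32 = 32/32 = 1.
Kraft's inequality requires Σ ≤ 1; here Σ = 1 ≤ 1, so such a prefix code exists.

1; yes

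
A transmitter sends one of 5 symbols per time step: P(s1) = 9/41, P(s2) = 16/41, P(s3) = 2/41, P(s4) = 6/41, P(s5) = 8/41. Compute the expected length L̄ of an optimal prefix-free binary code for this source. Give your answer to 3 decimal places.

Repeatedly combine the two least-probable nodes; the expected code length is the sum of the merged weights.
merge 2/41 + 6/41 → 8/41
merge 8/41 + 8/41 → 16/41
merge 9/41 + 16/41 → 25/41
merge 16/41 + 25/41 → 1
L = 8/41 + 16/41 + 25/41 + 1 = 90/41 ≈ 2.195 bits/symbol.

2.195 bits/symbol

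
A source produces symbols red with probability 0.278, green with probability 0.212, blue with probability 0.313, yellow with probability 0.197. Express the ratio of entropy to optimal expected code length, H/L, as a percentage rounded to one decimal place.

98.7%

Entropy H = −Σ p log₂ p ≈ 1.9741 bits.
Huffman merges: 197/1000+53/250→409/1000; 139/500+313/1000→591/1000; 409/1000+591/1000→1. L = 2 ≈ 2.0000.
Efficiency = H/L = 1.9741/2.0000 = 98.7%.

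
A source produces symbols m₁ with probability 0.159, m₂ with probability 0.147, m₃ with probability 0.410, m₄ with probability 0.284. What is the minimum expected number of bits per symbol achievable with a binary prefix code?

Repeatedly combine the two least-probable nodes; the expected code length is the sum of the merged weights.
merge 147/1000 + 159/1000 → 153/500
merge 71/250 + 153/500 → 59/100
merge 41/100 + 59/100 → 1
L = 153/500 + 59/100 + 1 = 237/125 = 1.896 bits/symbol.

1.896 bits/symbol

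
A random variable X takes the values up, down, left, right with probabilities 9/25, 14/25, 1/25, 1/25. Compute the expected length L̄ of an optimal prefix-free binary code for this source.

Repeatedly combine the two least-probable nodes; the expected code length is the sum of the merged weights.
merge 1/25 + 1/25 → 2/25
merge 2/25 + 9/25 → 11/25
merge 11/25 + 14/25 → 1
L = 2/25 + 11/25 + 1 = 38/25 = 1.52 bits/symbol.

1.52 bits/symbol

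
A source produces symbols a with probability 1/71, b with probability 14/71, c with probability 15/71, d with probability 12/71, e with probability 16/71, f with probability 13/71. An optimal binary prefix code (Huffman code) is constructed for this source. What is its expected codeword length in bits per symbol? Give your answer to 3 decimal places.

Repeatedly combine the two least-probable nodes; the expected code length is the sum of the merged weights.
merge 1/71 + 12/71 → 13/71
merge 13/71 + 13/71 → 26/71
merge 14/71 + 15/71 → 29/71
merge 16/71 + 26/71 → 42/71
merge 29/71 + 42/71 → 1
L = 13/71 + 26/71 + 29/71 + 42/71 + 1 = 181/71 ≈ 2.549 bits/symbol.

2.549 bits/symbol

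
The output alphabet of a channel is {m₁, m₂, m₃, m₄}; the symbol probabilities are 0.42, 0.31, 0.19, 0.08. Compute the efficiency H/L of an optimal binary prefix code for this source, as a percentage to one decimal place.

97.1%

Entropy H = −Σ p log₂ p ≈ 1.7962 bits.
Huffman merges: 2/25+19/100→27/100; 27/100+31/100→29/50; 21/50+29/50→1. L = 37/20 ≈ 1.8500.
Efficiency = H/L = 1.7962/1.8500 = 97.1%.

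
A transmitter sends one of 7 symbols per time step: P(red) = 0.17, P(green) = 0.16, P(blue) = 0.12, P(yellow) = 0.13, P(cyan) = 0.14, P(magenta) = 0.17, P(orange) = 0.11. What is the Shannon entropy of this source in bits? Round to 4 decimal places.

H = −Σ pᵢ log₂ pᵢ.
−0.17·log₂(0.17) = 0.4346
−0.16·log₂(0.16) = 0.4230
−0.12·log₂(0.12) = 0.3671
−0.13·log₂(0.13) = 0.3826
−0.14·log₂(0.14) = 0.3971
−0.17·log₂(0.17) = 0.4346
−0.11·log₂(0.11) = 0.3503
Sum ≈ 2.7893 → 2.7893 bits.

2.7893 bits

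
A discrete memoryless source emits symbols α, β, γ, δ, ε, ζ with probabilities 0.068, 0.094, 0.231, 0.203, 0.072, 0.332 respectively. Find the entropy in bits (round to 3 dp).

2.341 bits

H = −Σ pᵢ log₂ pᵢ.
−0.068·log₂(0.068) = 0.2637
−0.094·log₂(0.094) = 0.3207
−0.231·log₂(0.231) = 0.4883
−0.203·log₂(0.203) = 0.4670
−0.072·log₂(0.072) = 0.2733
−0.332·log₂(0.332) = 0.5281
Sum ≈ 2.3411 → 2.341 bits.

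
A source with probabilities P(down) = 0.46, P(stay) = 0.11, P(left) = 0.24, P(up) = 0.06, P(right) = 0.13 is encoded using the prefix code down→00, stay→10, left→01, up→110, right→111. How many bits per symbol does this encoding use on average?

L̄ = Σ pᵢ·ℓᵢ = 0.46·2 + 0.11·2 + 0.24·2 + 0.06·3 + 0.13·3 = 2.19 bits/symbol.

2.19 bits/symbol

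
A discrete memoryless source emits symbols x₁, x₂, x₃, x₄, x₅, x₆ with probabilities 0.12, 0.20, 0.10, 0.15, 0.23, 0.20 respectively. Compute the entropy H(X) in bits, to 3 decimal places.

H = −Σ pᵢ log₂ pᵢ.
−0.12·log₂(0.12) = 0.3671
−0.20·log₂(0.20) = 0.4644
−0.10·log₂(0.10) = 0.3322
−0.15·log₂(0.15) = 0.4105
−0.23·log₂(0.23) = 0.4877
−0.20·log₂(0.20) = 0.4644
Sum ≈ 2.5262 → 2.526 bits.

2.526 bits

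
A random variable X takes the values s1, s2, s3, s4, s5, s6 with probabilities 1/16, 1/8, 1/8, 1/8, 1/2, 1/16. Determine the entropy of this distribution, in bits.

Each probability is a power of 1/2, so log₂(1/p) is an integer.
H = Σ p·log₂(1/p) = 1/16·4 + 1/8·3 + 1/8·3 + 1/8·3 + 1/2·1 + 1/16·4 = 2.125 bits.

2.125 bits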